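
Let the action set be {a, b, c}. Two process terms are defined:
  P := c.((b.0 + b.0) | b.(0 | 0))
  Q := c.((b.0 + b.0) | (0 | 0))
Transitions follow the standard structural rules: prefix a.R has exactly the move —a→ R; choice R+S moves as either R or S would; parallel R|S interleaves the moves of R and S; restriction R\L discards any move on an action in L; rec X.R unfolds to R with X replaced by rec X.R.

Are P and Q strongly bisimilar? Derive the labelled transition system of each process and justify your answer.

NO

Reachable graph of P (5 states):
  m0 = c.((b.0 + b.0) | b.(0 | 0)) → —c→ m1
  m1 = (b.0 + b.0) | b.(0 | 0) → —b→ m2, —b→ m3
  m2 = (b.0 + b.0) | (0 | 0) → —b→ m4
  m3 = 0 | b.(0 | 0) → —b→ m4
  m4 = 0 | (0 | 0) → stopped
Reachable graph of Q (3 states):
  n0 = c.((b.0 + b.0) | (0 | 0)) → —c→ n1
  n1 = (b.0 + b.0) | (0 | 0) → —b→ n2
  n2 = 0 | (0 | 0) → stopped
Coarsest stable partition (strong bisimilarity classes):
  B0 = {m0}
  B1 = {m1}
  B2 = {m2, m3, n1}
  B3 = {m4, n2}
  B4 = {n0}
m0 ∈ B0, n0 ∈ B4 → different blocks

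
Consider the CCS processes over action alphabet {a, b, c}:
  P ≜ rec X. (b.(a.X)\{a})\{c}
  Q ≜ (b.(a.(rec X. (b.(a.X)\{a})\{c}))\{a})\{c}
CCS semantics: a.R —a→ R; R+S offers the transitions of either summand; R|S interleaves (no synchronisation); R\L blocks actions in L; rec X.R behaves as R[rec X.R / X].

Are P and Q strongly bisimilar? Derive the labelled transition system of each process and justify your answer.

bisimilar

LTS(P): 2 reachable states
  u0 = rec X. (b.(a.X)\{a})\{c} :: -b-> u1
  u1 = (a.(rec X. (b.(a.X)\{a})\{c}))\{a}\{c} :: (no moves)
LTS(Q): 2 reachable states
  v0 = (b.(a.(rec X. (b.(a.X)\{a})\{c}))\{a})\{c} :: -b-> v1
  v1 = (a.(rec X. (b.(a.X)\{a})\{c}))\{a}\{c} :: (no moves)
Bisimilarity quotient blocks:
  B0 = {u0, v0}
  B1 = {u1, v1}
u0 ∈ B0, v0 ∈ B0 → same block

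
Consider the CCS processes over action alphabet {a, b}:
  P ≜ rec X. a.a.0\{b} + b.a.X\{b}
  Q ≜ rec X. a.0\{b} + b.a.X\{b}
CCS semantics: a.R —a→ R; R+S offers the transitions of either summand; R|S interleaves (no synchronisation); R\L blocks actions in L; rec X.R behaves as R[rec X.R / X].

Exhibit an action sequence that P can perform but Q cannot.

aa

LTS(P): 7 reachable states
  u0 = rec X. a.a.0\{b} + b.a.X\{b} ⊢ —a→ u1, —b→ u2
  u1 = a.0\{b} ⊢ —a→ u3
  u2 = a.(rec X. a.a.0\{b} + b.a.X\{b})\{b} ⊢ —a→ u4
  u3 = 0\{b} ⊢ deadlocked
  u4 = (rec X. a.a.0\{b} + b.a.X\{b})\{b} ⊢ —a→ u5
  u5 = (a.0\{b})\{b} ⊢ —a→ u6
  u6 = 0\{b}\{b} ⊢ deadlocked
LTS(Q): 5 reachable states
  v0 = rec X. a.0\{b} + b.a.X\{b} ⊢ —a→ v1, —b→ v2
  v1 = 0\{b} ⊢ deadlocked
  v2 = a.(rec X. a.0\{b} + b.a.X\{b})\{b} ⊢ —a→ v3
  v3 = (rec X. a.0\{b} + b.a.X\{b})\{b} ⊢ —a→ v4
  v4 = 0\{b}\{b} ⊢ deadlocked
Executing aa from P (initial set {u0}):
  [1] a ⇒ {u1}
  [2] a ⇒ {u3}
  — P admits the full trace.
Executing aa from Q (initial set {v0}):
  [1] a ⇒ {v1}
  [2] a ⇒ ∅  — Q cannot continue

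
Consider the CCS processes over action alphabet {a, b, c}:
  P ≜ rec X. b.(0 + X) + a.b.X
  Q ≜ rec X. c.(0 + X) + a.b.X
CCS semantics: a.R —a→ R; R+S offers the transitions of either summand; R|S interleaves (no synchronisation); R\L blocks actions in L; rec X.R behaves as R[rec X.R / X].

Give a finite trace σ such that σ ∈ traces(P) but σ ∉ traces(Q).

b

Reachable graph of P (3 states):
  u0 = rec X. b.(0 + X) + a.b.X → --a--▸ u1, --b--▸ u2
  u1 = b.(rec X. b.(0 + X) + a.b.X) → --b--▸ u0
  u2 = 0 + (rec X. b.(0 + X) + a.b.X) → --a--▸ u1, --b--▸ u2
Reachable graph of Q (3 states):
  v0 = rec X. c.(0 + X) + a.b.X → --a--▸ v1, --c--▸ v2
  v1 = b.(rec X. c.(0 + X) + a.b.X) → --b--▸ v0
  v2 = 0 + (rec X. c.(0 + X) + a.b.X) → --a--▸ v1, --c--▸ v2
Executing b from P (initial set {u0}):
  step 1 (b): {u2}
  — P admits the full trace.
Executing b from Q (initial set {v0}):
  step 1 (b): ∅  — Q cannot continue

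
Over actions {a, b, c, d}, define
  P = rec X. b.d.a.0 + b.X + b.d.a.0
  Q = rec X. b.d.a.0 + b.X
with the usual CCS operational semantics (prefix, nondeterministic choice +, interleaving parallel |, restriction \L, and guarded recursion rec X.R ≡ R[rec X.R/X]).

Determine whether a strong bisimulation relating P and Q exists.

P's transition system — 4 states:
  m0 = rec X. b.d.a.0 + b.X + b.d.a.0 | ··b··> m0, ··b··> m1
  m1 = d.a.0 | ··d··> m2
  m2 = a.0 | ··a··> m3
  m3 = 0 | ∅
Q's transition system — 4 states:
  n0 = rec X. b.d.a.0 + b.X | ··b··> n0, ··b··> n1
  n1 = d.a.0 | ··d··> n2
  n2 = a.0 | ··a··> n3
  n3 = 0 | ∅
Coarsest stable partition (strong bisimilarity classes):
  B0 = {m0, n0}
  B1 = {m1, n1}
  B2 = {m2, n2}
  B3 = {m3, n3}
m0 ∈ B0, n0 ∈ B0 → same block

P ~ Q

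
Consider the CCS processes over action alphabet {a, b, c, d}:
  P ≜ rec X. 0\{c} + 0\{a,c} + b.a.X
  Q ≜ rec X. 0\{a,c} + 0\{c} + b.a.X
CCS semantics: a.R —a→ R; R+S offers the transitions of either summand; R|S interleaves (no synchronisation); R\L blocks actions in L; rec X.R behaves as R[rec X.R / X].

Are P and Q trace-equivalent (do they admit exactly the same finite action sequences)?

Reachable graph of P (2 states):
  s0 = rec X. 0\{c} + 0\{a,c} + b.a.X | --b--▸ s1
  s1 = a.(rec X. 0\{c} + 0\{a,c} + b.a.X) | --a--▸ s0
Reachable graph of Q (2 states):
  t0 = rec X. 0\{a,c} + 0\{c} + b.a.X | --b--▸ t1
  t1 = a.(rec X. 0\{a,c} + 0\{c} + b.a.X) | --a--▸ t0
Coarsest stable partition (strong bisimilarity classes):
  B0 = {s0, t0}
  B1 = {s1, t1}
s0 ∈ B0, t0 ∈ B0 → same block
Bisimilar ⇒ trace-equivalent.

trace-equivalent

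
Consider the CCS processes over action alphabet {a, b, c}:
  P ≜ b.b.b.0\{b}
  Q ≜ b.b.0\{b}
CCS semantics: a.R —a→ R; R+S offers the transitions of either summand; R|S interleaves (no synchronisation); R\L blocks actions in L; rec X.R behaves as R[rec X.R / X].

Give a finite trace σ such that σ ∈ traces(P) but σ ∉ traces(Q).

LTS(P): 4 reachable states
  s0 = b.b.b.0\{b} → ··b··> s1
  s1 = b.b.0\{b} → ··b··> s2
  s2 = b.0\{b} → ··b··> s3
  s3 = 0\{b} → (no moves)
LTS(Q): 3 reachable states
  t0 = b.b.0\{b} → ··b··> t1
  t1 = b.0\{b} → ··b··> t2
  t2 = 0\{b} → (no moves)
Run σ = ⟨bbb⟩ on P: start {s0}
  step 1 (b): {s1}
  step 2 (b): {s2}
  step 3 (b): {s3}
  — P admits the full trace.
Run σ = ⟨bbb⟩ on Q: start {t0}
  step 1 (b): {t1}
  step 2 (b): {t2}
  step 3 (b): ∅ (Q stuck)

bbb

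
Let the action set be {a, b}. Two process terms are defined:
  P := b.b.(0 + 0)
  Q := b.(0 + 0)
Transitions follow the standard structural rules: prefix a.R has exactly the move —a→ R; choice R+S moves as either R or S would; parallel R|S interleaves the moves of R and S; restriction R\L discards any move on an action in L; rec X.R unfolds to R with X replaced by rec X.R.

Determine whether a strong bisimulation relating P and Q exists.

not bisimilar

P's transition system — 3 states:
  u0 = b.b.(0 + 0) has moves ··b··> u1
  u1 = b.(0 + 0) has moves ··b··> u2
  u2 = 0 + 0 has moves stopped
Q's transition system — 2 states:
  v0 = b.(0 + 0) has moves ··b··> v1
  v1 = 0 + 0 has moves stopped
Coarsest stable partition (strong bisimilarity classes):
  B0 = {u0}
  B1 = {u1, v0}
  B2 = {u2, v1}
u0 ∈ B0, v0 ∈ B1 → different blocks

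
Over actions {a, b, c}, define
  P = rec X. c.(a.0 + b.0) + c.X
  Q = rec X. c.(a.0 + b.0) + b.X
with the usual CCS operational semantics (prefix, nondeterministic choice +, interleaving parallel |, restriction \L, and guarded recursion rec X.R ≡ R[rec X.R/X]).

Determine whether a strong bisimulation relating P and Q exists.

not bisimilar

P's transition system — 3 states:
  s0 = rec X. c.(a.0 + b.0) + c.X ⊢ —c→ s0, —c→ s1
  s1 = a.0 + b.0 ⊢ —a→ s2, —b→ s2
  s2 = 0 ⊢ stopped
Q's transition system — 3 states:
  t0 = rec X. c.(a.0 + b.0) + b.X ⊢ —b→ t0, —c→ t1
  t1 = a.0 + b.0 ⊢ —a→ t2, —b→ t2
  t2 = 0 ⊢ stopped
Partition-refinement fixed point:
  B0 = {s0}
  B1 = {s1, t1}
  B2 = {s2, t2}
  B3 = {t0}
s0 ∈ B0, t0 ∈ B3 → different blocks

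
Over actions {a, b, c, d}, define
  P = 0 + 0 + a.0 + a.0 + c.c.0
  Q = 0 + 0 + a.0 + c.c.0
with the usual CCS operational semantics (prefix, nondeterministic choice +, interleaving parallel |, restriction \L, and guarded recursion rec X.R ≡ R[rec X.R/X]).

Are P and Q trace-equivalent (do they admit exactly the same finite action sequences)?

Reachable graph of P (3 states):
  m0 = 0 + 0 + a.0 + a.0 + c.c.0 :: =a=> m1, =c=> m2
  m1 = 0 :: stopped
  m2 = c.0 :: =c=> m1
Reachable graph of Q (3 states):
  n0 = 0 + 0 + a.0 + c.c.0 :: =a=> n1, =c=> n2
  n1 = 0 :: stopped
  n2 = c.0 :: =c=> n1
Coarsest stable partition (strong bisimilarity classes):
  B0 = {m0, n0}
  B1 = {m1, n1}
  B2 = {m2, n2}
m0 ∈ B0, n0 ∈ B0 → same block
Bisimilar ⇒ trace-equivalent.

traces(P) = traces(Q)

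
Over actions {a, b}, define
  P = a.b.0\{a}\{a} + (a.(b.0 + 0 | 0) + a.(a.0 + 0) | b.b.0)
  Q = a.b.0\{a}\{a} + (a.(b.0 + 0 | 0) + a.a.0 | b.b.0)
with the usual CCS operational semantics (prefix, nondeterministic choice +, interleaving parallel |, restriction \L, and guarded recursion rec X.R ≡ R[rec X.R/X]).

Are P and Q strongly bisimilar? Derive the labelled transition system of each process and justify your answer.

P's transition system — 13 states:
  p0 = a.b.0\{a}\{a} + (a.(b.0 + 0 | 0) + a.(a.0 + 0) | b.b.0) :: ··a··> p1, ··a··> p2, ··a··> p3, ··b··> p4
  p1 = (a.0 + 0) | b.b.0 :: ··a··> p5, ··b··> p6
  p2 = b.0 + 0 | 0 :: ··b··> p7
  p3 = b.0\{a}\{a} :: ··b··> p8
  p4 = a.(a.0 + 0) | b.0 :: ··a··> p6, ··b··> p9
  p5 = 0 | b.b.0 :: ··b··> p10
  p6 = (a.0 + 0) | b.0 :: ··a··> p10, ··b··> p11
  p7 = 0 :: (no moves)
  p8 = 0\{a}\{a} :: (no moves)
  p9 = a.(a.0 + 0) | 0 :: ··a··> p11
  p10 = 0 | b.0 :: ··b··> p12
  p11 = (a.0 + 0) | 0 :: ··a··> p12
  p12 = 0 | 0 :: (no moves)
Q's transition system — 13 states:
  q0 = a.b.0\{a}\{a} + (a.(b.0 + 0 | 0) + a.a.0 | b.b.0) :: ··a··> q1, ··a··> q2, ··a··> q3, ··b··> q4
  q1 = a.0 | b.b.0 :: ··a··> q5, ··b··> q6
  q2 = b.0 + 0 | 0 :: ··b··> q7
  q3 = b.0\{a}\{a} :: ··b··> q8
  q4 = a.a.0 | b.0 :: ··a··> q6, ··b··> q9
  q5 = 0 | b.b.0 :: ··b··> q10
  q6 = a.0 | b.0 :: ··a··> q10, ··b··> q11
  q7 = 0 :: (no moves)
  q8 = 0\{a}\{a} :: (no moves)
  q9 = a.a.0 | 0 :: ··a··> q11
  q10 = 0 | b.0 :: ··b··> q12
  q11 = a.0 | 0 :: ··a··> q12
  q12 = 0 | 0 :: (no moves)
Partition-refinement fixed point:
  B0 = {p0, q0}
  B1 = {p10, p2, p3, q10, q2, q3}
  B2 = {p12, p7, p8, q12, q7, q8}
  B3 = {p4, q4}
  B4 = {p6, q6}
  B5 = {p11, q11}
  B6 = {p9, q9}
  B7 = {p1, q1}
  B8 = {p5, q5}
p0 ∈ B0, q0 ∈ B0 → same block

P ~ Q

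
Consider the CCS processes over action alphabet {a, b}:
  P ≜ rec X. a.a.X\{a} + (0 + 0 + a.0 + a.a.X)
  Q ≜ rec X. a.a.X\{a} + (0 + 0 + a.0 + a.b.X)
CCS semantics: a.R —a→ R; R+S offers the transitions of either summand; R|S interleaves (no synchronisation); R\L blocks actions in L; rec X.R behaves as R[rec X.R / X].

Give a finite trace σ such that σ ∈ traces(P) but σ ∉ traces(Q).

aaa

Reachable graph of P (5 states):
  p0 = rec X. a.a.X\{a} + (0 + 0 + a.0 + a.a.X) ⊢ —a→ p1, —a→ p2, —a→ p3
  p1 = 0 ⊢ ∅
  p2 = a.(rec X. a.a.X\{a} + (0 + 0 + a.0 + a.a.X)) ⊢ —a→ p0
  p3 = a.(rec X. a.a.X\{a} + (0 + 0 + a.0 + a.a.X))\{a} ⊢ —a→ p4
  p4 = (rec X. a.a.X\{a} + (0 + 0 + a.0 + a.a.X))\{a} ⊢ ∅
Reachable graph of Q (5 states):
  q0 = rec X. a.a.X\{a} + (0 + 0 + a.0 + a.b.X) ⊢ —a→ q1, —a→ q2, —a→ q3
  q1 = 0 ⊢ ∅
  q2 = a.(rec X. a.a.X\{a} + (0 + 0 + a.0 + a.b.X))\{a} ⊢ —a→ q4
  q3 = b.(rec X. a.a.X\{a} + (0 + 0 + a.0 + a.b.X)) ⊢ —b→ q0
  q4 = (rec X. a.a.X\{a} + (0 + 0 + a.0 + a.b.X))\{a} ⊢ ∅
Executing aaa from P (initial set {p0}):
  after a @ step 1: {p1, p2, p3}
  after a @ step 2: {p0, p4}
  after a @ step 3: {p1, p2, p3}
  — P admits the full trace.
Executing aaa from Q (initial set {q0}):
  after a @ step 1: {q1, q2, q3}
  after a @ step 2: {q4}
  after a @ step 3: no successor for Q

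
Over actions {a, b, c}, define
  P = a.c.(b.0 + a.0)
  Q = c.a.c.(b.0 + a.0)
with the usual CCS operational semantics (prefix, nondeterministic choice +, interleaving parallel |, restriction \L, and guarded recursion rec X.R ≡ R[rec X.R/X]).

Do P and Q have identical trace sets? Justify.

NO — witness ⟨a⟩

P's transition system — 4 states:
  p0 = a.c.(b.0 + a.0) → --a--▸ p1
  p1 = c.(b.0 + a.0) → --c--▸ p2
  p2 = b.0 + a.0 → --a--▸ p3, --b--▸ p3
  p3 = 0 → (no moves)
Q's transition system — 5 states:
  q0 = c.a.c.(b.0 + a.0) → --c--▸ q1
  q1 = a.c.(b.0 + a.0) → --a--▸ q2
  q2 = c.(b.0 + a.0) → --c--▸ q3
  q3 = b.0 + a.0 → --a--▸ q4, --b--▸ q4
  q4 = 0 → (no moves)
Executing a from P (initial set {p0}):
  step 1 (a): {p1}
  P completes σ.
Executing a from Q (initial set {q0}):
  step 1 (a): ∅  — Q cannot continue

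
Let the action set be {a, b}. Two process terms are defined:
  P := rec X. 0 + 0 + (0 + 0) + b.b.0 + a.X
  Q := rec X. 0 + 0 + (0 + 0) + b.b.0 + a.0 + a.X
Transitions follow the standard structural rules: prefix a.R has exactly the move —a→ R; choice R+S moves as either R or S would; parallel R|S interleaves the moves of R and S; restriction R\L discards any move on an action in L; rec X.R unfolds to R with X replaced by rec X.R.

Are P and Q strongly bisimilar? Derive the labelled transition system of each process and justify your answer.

NO

Reachable graph of P (3 states):
  s0 = rec X. 0 + 0 + (0 + 0) + b.b.0 + a.X ⊢ ··a··> s0, ··b··> s1
  s1 = b.0 ⊢ ··b··> s2
  s2 = 0 ⊢ ·
Reachable graph of Q (3 states):
  t0 = rec X. 0 + 0 + (0 + 0) + b.b.0 + a.0 + a.X ⊢ ··a··> t0, ··a··> t1, ··b··> t2
  t1 = 0 ⊢ ·
  t2 = b.0 ⊢ ··b··> t1
Bisimilarity quotient blocks:
  B0 = {s0}
  B1 = {s1, t2}
  B2 = {s2, t1}
  B3 = {t0}
s0 ∈ B0, t0 ∈ B3 → different blocks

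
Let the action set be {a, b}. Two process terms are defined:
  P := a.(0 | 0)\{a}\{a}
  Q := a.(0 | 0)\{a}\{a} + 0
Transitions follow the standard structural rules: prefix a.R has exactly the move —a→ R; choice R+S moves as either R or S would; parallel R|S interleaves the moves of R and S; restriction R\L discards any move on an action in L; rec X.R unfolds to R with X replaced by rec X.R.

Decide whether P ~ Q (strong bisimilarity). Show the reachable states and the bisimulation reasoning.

P's transition system — 2 states:
  m0 = a.(0 | 0)\{a}\{a} has moves —a→ m1
  m1 = (0 | 0)\{a}\{a} has moves ∅
Q's transition system — 2 states:
  n0 = a.(0 | 0)\{a}\{a} + 0 has moves —a→ n1
  n1 = (0 | 0)\{a}\{a} has moves ∅
Partition-refinement fixed point:
  B0 = {m0, n0}
  B1 = {m1, n1}
m0 ∈ B0, n0 ∈ B0 → same block

P ~ Q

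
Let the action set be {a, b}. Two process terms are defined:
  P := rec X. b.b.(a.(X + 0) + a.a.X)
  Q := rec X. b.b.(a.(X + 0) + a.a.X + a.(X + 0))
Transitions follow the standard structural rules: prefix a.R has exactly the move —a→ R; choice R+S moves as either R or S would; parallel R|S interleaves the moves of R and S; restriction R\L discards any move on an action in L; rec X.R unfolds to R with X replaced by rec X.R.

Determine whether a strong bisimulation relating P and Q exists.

P ~ Q

P's transition system — 5 states:
  p0 = rec X. b.b.(a.(X + 0) + a.a.X) has moves —b→ p1
  p1 = b.(a.((rec X. b.b.(a.(X + 0) + a.a.X)) + 0) + a.a.(rec X. b.b.(a.(X + 0) + a.a.X))) has moves —b→ p2
  p2 = a.((rec X. b.b.(a.(X + 0) + a.a.X)) + 0) + a.a.(rec X. b.b.(a.(X + 0) + a.a.X)) has moves —a→ p3, —a→ p4
  p3 = (rec X. b.b.(a.(X + 0) + a.a.X)) + 0 has moves —b→ p1
  p4 = a.(rec X. b.b.(a.(X + 0) + a.a.X)) has moves —a→ p0
Q's transition system — 5 states:
  q0 = rec X. b.b.(a.(X + 0) + a.a.X + a.(X + 0)) has moves —b→ q1
  q1 = b.(a.((rec X. b.b.(a.(X + 0) + a.a.X + a.(X + 0))) + 0) + a.a.(rec X. b.b.(a.(X + 0) + a.a.X + a.(X + 0))) + a.((rec X. b.b.(a.(X + 0) + a.a.X + a.(X + 0))) + 0)) has moves —b→ q2
  q2 = a.((rec X. b.b.(a.(X + 0) + a.a.X + a.(X + 0))) + 0) + a.a.(rec X. b.b.(a.(X + 0) + a.a.X + a.(X + 0))) + a.((rec X. b.b.(a.(X + 0) + a.a.X + a.(X + 0))) + 0) has moves —a→ q3, —a→ q4
  q3 = (rec X. b.b.(a.(X + 0) + a.a.X + a.(X + 0))) + 0 has moves —b→ q1
  q4 = a.(rec X. b.b.(a.(X + 0) + a.a.X + a.(X + 0))) has moves —a→ q0
Partition-refinement fixed point:
  B0 = {p0, p3, q0, q3}
  B1 = {p1, q1}
  B2 = {p2, q2}
  B3 = {p4, q4}
p0 ∈ B0, q0 ∈ B0 → same block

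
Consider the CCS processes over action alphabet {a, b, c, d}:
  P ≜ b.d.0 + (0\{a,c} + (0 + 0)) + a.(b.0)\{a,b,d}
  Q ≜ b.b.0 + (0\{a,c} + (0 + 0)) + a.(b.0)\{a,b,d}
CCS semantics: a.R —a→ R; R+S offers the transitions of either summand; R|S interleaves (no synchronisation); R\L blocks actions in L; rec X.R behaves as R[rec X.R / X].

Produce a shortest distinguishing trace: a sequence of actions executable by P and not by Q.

Reachable graph of P (4 states):
  u0 = b.d.0 + (0\{a,c} + (0 + 0)) + a.(b.0)\{a,b,d} :: ··a··> u1, ··b··> u2
  u1 = (b.0)\{a,b,d} :: ·
  u2 = d.0 :: ··d··> u3
  u3 = 0 :: ·
Reachable graph of Q (4 states):
  v0 = b.b.0 + (0\{a,c} + (0 + 0)) + a.(b.0)\{a,b,d} :: ··a··> v1, ··b··> v2
  v1 = (b.0)\{a,b,d} :: ·
  v2 = b.0 :: ··b··> v3
  v3 = 0 :: ·
Executing bd from P (initial set {u0}):
  [1] b ⇒ {u2}
  [2] d ⇒ {u3}
  P completes σ.
Executing bd from Q (initial set {v0}):
  [1] b ⇒ {v2}
  [2] d ⇒ ∅  — Q cannot continue

bd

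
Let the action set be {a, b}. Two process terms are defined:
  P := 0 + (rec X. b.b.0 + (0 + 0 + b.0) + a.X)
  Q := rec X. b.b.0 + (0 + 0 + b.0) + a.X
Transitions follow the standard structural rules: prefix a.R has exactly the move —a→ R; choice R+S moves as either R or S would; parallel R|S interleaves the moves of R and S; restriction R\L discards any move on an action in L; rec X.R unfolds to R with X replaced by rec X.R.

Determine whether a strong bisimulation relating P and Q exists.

bisimilar

LTS(P): 4 reachable states
  u0 = 0 + (rec X. b.b.0 + (0 + 0 + b.0) + a.X) | ··a··> u1, ··b··> u2, ··b··> u3
  u1 = rec X. b.b.0 + (0 + 0 + b.0) + a.X | ··a··> u1, ··b··> u2, ··b··> u3
  u2 = 0 | (no moves)
  u3 = b.0 | ··b··> u2
LTS(Q): 3 reachable states
  v0 = rec X. b.b.0 + (0 + 0 + b.0) + a.X | ··a··> v0, ··b··> v1, ··b··> v2
  v1 = 0 | (no moves)
  v2 = b.0 | ··b··> v1
Coarsest stable partition (strong bisimilarity classes):
  B0 = {u0, u1, v0}
  B1 = {u3, v2}
  B2 = {u2, v1}
u0 ∈ B0, v0 ∈ B0 → same block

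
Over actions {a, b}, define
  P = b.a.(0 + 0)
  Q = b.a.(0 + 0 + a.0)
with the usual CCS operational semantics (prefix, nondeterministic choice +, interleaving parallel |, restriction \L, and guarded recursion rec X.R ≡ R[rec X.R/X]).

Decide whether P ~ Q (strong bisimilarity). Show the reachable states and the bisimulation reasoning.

P's transition system — 3 states:
  m0 = b.a.(0 + 0) :: =b=> m1
  m1 = a.(0 + 0) :: =a=> m2
  m2 = 0 + 0 :: stopped
Q's transition system — 4 states:
  n0 = b.a.(0 + 0 + a.0) :: =b=> n1
  n1 = a.(0 + 0 + a.0) :: =a=> n2
  n2 = 0 + 0 + a.0 :: =a=> n3
  n3 = 0 :: stopped
Bisimilarity quotient blocks:
  B0 = {m0}
  B1 = {m1, n2}
  B2 = {m2, n3}
  B3 = {n0}
  B4 = {n1}
m0 ∈ B0, n0 ∈ B3 → different blocks

not bisimilar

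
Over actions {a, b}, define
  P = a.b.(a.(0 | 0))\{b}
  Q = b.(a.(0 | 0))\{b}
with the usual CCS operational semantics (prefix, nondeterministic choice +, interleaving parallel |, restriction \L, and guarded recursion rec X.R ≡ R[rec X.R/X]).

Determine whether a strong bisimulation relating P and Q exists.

NO

LTS(P): 4 reachable states
  u0 = a.b.(a.(0 | 0))\{b} :: --a--▸ u1
  u1 = b.(a.(0 | 0))\{b} :: --b--▸ u2
  u2 = (a.(0 | 0))\{b} :: --a--▸ u3
  u3 = (0 | 0)\{b} :: stopped
LTS(Q): 3 reachable states
  v0 = b.(a.(0 | 0))\{b} :: --b--▸ v1
  v1 = (a.(0 | 0))\{b} :: --a--▸ v2
  v2 = (0 | 0)\{b} :: stopped
Bisimilarity quotient blocks:
  B0 = {u0}
  B1 = {u1, v0}
  B2 = {u2, v1}
  B3 = {u3, v2}
u0 ∈ B0, v0 ∈ B1 → different blocks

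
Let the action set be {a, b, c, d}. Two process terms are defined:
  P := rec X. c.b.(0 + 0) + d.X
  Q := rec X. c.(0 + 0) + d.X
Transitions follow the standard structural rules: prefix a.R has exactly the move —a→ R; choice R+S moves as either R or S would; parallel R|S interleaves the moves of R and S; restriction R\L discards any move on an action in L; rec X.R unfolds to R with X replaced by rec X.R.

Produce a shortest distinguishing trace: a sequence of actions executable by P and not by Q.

cb

P's transition system — 3 states:
  s0 = rec X. c.b.(0 + 0) + d.X ⊢ =c=> s1, =d=> s0
  s1 = b.(0 + 0) ⊢ =b=> s2
  s2 = 0 + 0 ⊢ ∅
Q's transition system — 2 states:
  t0 = rec X. c.(0 + 0) + d.X ⊢ =c=> t1, =d=> t0
  t1 = 0 + 0 ⊢ ∅
Run σ = ⟨cb⟩ on P: start {s0}
  [1] c ⇒ {s1}
  [2] b ⇒ {s2}
  P completes σ.
Run σ = ⟨cb⟩ on Q: start {t0}
  [1] c ⇒ {t1}
  [2] b ⇒ no successor for Q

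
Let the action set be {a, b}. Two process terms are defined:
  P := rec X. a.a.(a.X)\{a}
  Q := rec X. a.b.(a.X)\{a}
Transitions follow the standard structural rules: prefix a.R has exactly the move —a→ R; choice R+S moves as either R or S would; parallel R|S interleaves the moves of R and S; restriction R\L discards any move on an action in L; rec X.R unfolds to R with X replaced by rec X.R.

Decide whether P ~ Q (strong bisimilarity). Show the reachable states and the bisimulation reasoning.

P's transition system — 3 states:
  m0 = rec X. a.a.(a.X)\{a} → ··a··> m1
  m1 = a.(a.(rec X. a.a.(a.X)\{a}))\{a} → ··a··> m2
  m2 = (a.(rec X. a.a.(a.X)\{a}))\{a} → deadlocked
Q's transition system — 3 states:
  n0 = rec X. a.b.(a.X)\{a} → ··a··> n1
  n1 = b.(a.(rec X. a.b.(a.X)\{a}))\{a} → ··b··> n2
  n2 = (a.(rec X. a.b.(a.X)\{a}))\{a} → deadlocked
Partition-refinement fixed point:
  B0 = {m0}
  B1 = {m1}
  B2 = {m2, n2}
  B3 = {n0}
  B4 = {n1}
m0 ∈ B0, n0 ∈ B3 → different blocks

P ≁ Q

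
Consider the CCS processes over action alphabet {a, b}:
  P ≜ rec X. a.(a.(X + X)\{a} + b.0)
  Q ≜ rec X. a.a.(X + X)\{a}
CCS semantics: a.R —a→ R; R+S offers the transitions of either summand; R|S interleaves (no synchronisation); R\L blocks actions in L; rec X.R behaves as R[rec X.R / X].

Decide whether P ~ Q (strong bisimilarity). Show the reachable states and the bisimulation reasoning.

P ≁ Q

LTS(P): 4 reachable states
  u0 = rec X. a.(a.(X + X)\{a} + b.0) → ··a··> u1
  u1 = a.((rec X. a.(a.(X + X)\{a} + b.0)) + (rec X. a.(a.(X + X)\{a} + b.0)))\{a} + b.0 → ··a··> u2, ··b··> u3
  u2 = ((rec X. a.(a.(X + X)\{a} + b.0)) + (rec X. a.(a.(X + X)\{a} + b.0)))\{a} → ∅
  u3 = 0 → ∅
LTS(Q): 3 reachable states
  v0 = rec X. a.a.(X + X)\{a} → ··a··> v1
  v1 = a.((rec X. a.a.(X + X)\{a}) + (rec X. a.a.(X + X)\{a}))\{a} → ··a··> v2
  v2 = ((rec X. a.a.(X + X)\{a}) + (rec X. a.a.(X + X)\{a}))\{a} → ∅
Bisimilarity quotient blocks:
  B0 = {u0}
  B1 = {u1}
  B2 = {u2, u3, v2}
  B3 = {v0}
  B4 = {v1}
u0 ∈ B0, v0 ∈ B3 → different blocks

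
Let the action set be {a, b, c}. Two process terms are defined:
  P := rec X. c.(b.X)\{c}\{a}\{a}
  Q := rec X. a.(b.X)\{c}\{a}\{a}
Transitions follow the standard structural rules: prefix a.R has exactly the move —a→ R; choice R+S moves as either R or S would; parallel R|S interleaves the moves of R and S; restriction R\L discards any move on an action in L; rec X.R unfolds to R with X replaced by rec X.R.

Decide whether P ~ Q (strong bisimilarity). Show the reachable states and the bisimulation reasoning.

Reachable graph of P (3 states):
  s0 = rec X. c.(b.X)\{c}\{a}\{a} has moves --c--▸ s1
  s1 = (b.(rec X. c.(b.X)\{c}\{a}\{a}))\{c}\{a}\{a} has moves --b--▸ s2
  s2 = (rec X. c.(b.X)\{c}\{a}\{a})\{c}\{a}\{a} has moves stopped
Reachable graph of Q (3 states):
  t0 = rec X. a.(b.X)\{c}\{a}\{a} has moves --a--▸ t1
  t1 = (b.(rec X. a.(b.X)\{c}\{a}\{a}))\{c}\{a}\{a} has moves --b--▸ t2
  t2 = (rec X. a.(b.X)\{c}\{a}\{a})\{c}\{a}\{a} has moves stopped
Partition-refinement fixed point:
  B0 = {s0}
  B1 = {s1, t1}
  B2 = {s2, t2}
  B3 = {t0}
s0 ∈ B0, t0 ∈ B3 → different blocks

not bisimilar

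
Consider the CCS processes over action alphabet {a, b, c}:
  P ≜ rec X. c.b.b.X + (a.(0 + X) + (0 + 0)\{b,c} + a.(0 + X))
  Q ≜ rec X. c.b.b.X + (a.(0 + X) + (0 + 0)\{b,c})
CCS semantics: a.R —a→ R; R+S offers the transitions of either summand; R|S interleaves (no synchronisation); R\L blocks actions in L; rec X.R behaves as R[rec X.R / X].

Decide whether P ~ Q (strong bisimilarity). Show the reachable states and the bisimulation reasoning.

P's transition system — 4 states:
  s0 = rec X. c.b.b.X + (a.(0 + X) + (0 + 0)\{b,c} + a.(0 + X)) :: ··a··> s1, ··c··> s2
  s1 = 0 + (rec X. c.b.b.X + (a.(0 + X) + (0 + 0)\{b,c} + a.(0 + X))) :: ··a··> s1, ··c··> s2
  s2 = b.b.(rec X. c.b.b.X + (a.(0 + X) + (0 + 0)\{b,c} + a.(0 + X))) :: ··b··> s3
  s3 = b.(rec X. c.b.b.X + (a.(0 + X) + (0 + 0)\{b,c} + a.(0 + X))) :: ··b··> s0
Q's transition system — 4 states:
  t0 = rec X. c.b.b.X + (a.(0 + X) + (0 + 0)\{b,c}) :: ··a··> t1, ··c··> t2
  t1 = 0 + (rec X. c.b.b.X + (a.(0 + X) + (0 + 0)\{b,c})) :: ··a··> t1, ··c··> t2
  t2 = b.b.(rec X. c.b.b.X + (a.(0 + X) + (0 + 0)\{b,c})) :: ··b··> t3
  t3 = b.(rec X. c.b.b.X + (a.(0 + X) + (0 + 0)\{b,c})) :: ··b··> t0
Bisimilarity quotient blocks:
  B0 = {s0, s1, t0, t1}
  B1 = {s2, t2}
  B2 = {s3, t3}
s0 ∈ B0, t0 ∈ B0 → same block

YES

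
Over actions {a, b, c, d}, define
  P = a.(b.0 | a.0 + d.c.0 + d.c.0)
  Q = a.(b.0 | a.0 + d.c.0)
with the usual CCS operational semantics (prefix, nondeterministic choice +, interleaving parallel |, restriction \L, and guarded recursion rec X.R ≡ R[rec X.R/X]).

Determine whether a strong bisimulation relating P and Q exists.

YES

Reachable graph of P (7 states):
  p0 = a.(b.0 | a.0 + d.c.0 + d.c.0) → -a-> p1
  p1 = b.0 | a.0 + d.c.0 + d.c.0 → -a-> p2, -b-> p3, -d-> p4
  p2 = b.0 | 0 → -b-> p5
  p3 = 0 | a.0 → -a-> p5
  p4 = c.0 → -c-> p6
  p5 = 0 | 0 → ∅
  p6 = 0 → ∅
Reachable graph of Q (7 states):
  q0 = a.(b.0 | a.0 + d.c.0) → -a-> q1
  q1 = b.0 | a.0 + d.c.0 → -a-> q2, -b-> q3, -d-> q4
  q2 = b.0 | 0 → -b-> q5
  q3 = 0 | a.0 → -a-> q5
  q4 = c.0 → -c-> q6
  q5 = 0 | 0 → ∅
  q6 = 0 → ∅
Coarsest stable partition (strong bisimilarity classes):
  B0 = {p0, q0}
  B1 = {p1, q1}
  B2 = {p4, q4}
  B3 = {p5, p6, q5, q6}
  B4 = {p3, q3}
  B5 = {p2, q2}
p0 ∈ B0, q0 ∈ B0 → same block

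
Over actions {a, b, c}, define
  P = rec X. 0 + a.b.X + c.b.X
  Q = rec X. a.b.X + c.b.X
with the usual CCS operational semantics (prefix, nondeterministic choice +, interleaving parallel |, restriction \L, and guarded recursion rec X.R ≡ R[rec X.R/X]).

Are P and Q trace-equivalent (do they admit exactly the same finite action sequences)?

P's transition system — 2 states:
  u0 = rec X. 0 + a.b.X + c.b.X ⊢ —a→ u1, —c→ u1
  u1 = b.(rec X. 0 + a.b.X + c.b.X) ⊢ —b→ u0
Q's transition system — 2 states:
  v0 = rec X. a.b.X + c.b.X ⊢ —a→ v1, —c→ v1
  v1 = b.(rec X. a.b.X + c.b.X) ⊢ —b→ v0
Partition-refinement fixed point:
  B0 = {u0, v0}
  B1 = {u1, v1}
u0 ∈ B0, v0 ∈ B0 → same block
Bisimilar ⇒ trace-equivalent.

YES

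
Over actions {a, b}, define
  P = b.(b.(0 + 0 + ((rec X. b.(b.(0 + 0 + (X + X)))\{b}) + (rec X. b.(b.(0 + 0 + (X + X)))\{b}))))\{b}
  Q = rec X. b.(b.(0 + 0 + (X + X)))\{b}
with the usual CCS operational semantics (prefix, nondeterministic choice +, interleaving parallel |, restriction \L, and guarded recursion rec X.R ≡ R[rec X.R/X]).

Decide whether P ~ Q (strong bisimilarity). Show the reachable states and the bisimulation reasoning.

bisimilar

LTS(P): 2 reachable states
  p0 = b.(b.(0 + 0 + ((rec X. b.(b.(0 + 0 + (X + X)))\{b}) + (rec X. b.(b.(0 + 0 + (X + X)))\{b}))))\{b} | =b=> p1
  p1 = (b.(0 + 0 + ((rec X. b.(b.(0 + 0 + (X + X)))\{b}) + (rec X. b.(b.(0 + 0 + (X + X)))\{b}))))\{b} | (no moves)
LTS(Q): 2 reachable states
  q0 = rec X. b.(b.(0 + 0 + (X + X)))\{b} | =b=> q1
  q1 = (b.(0 + 0 + ((rec X. b.(b.(0 + 0 + (X + X)))\{b}) + (rec X. b.(b.(0 + 0 + (X + X)))\{b}))))\{b} | (no moves)
Coarsest stable partition (strong bisimilarity classes):
  B0 = {p0, q0}
  B1 = {p1, q1}
p0 ∈ B0, q0 ∈ B0 → same block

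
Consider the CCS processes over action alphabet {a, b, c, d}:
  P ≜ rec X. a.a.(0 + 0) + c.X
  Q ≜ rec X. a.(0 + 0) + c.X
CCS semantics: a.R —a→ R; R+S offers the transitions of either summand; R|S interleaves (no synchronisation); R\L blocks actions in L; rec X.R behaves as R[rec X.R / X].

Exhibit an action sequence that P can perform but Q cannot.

aa

Reachable graph of P (3 states):
  p0 = rec X. a.a.(0 + 0) + c.X ⊢ --a--▸ p1, --c--▸ p0
  p1 = a.(0 + 0) ⊢ --a--▸ p2
  p2 = 0 + 0 ⊢ ·
Reachable graph of Q (2 states):
  q0 = rec X. a.(0 + 0) + c.X ⊢ --a--▸ q1, --c--▸ q0
  q1 = 0 + 0 ⊢ ·
Trace ⟨aa⟩ through P, begin at {p0}:
  [1] a ⇒ {p1}
  [2] a ⇒ {p2}
  P completes σ.
Trace ⟨aa⟩ through Q, begin at {q0}:
  [1] a ⇒ {q1}
  [2] a ⇒ ∅ (Q stuck)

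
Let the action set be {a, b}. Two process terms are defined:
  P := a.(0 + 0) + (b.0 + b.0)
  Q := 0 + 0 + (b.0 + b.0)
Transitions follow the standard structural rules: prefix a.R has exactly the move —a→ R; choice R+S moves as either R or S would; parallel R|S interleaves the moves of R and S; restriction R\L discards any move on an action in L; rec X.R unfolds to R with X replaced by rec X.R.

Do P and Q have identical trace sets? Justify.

LTS(P): 3 reachable states
  s0 = a.(0 + 0) + (b.0 + b.0) | =a=> s1, =b=> s2
  s1 = 0 + 0 | ·
  s2 = 0 | ·
LTS(Q): 2 reachable states
  t0 = 0 + 0 + (b.0 + b.0) | =b=> t1
  t1 = 0 | ·
Run σ = ⟨a⟩ on P: start {s0}
  after a @ step 1: {s1}
  — P admits the full trace.
Run σ = ⟨a⟩ on Q: start {t0}
  after a @ step 1: no successor for Q

trace-distinct — witness ⟨a⟩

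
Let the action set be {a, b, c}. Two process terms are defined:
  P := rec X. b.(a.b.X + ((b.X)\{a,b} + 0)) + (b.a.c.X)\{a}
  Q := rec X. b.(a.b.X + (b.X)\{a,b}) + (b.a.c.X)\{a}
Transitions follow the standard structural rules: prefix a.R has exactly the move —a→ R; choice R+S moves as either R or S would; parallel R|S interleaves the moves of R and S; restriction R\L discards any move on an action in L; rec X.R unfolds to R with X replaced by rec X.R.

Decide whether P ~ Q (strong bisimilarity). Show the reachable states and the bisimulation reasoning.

bisimilar

Reachable graph of P (4 states):
  m0 = rec X. b.(a.b.X + ((b.X)\{a,b} + 0)) + (b.a.c.X)\{a} ⊢ —b→ m1, —b→ m2
  m1 = (a.c.(rec X. b.(a.b.X + ((b.X)\{a,b} + 0)) + (b.a.c.X)\{a}))\{a} ⊢ ∅
  m2 = a.b.(rec X. b.(a.b.X + ((b.X)\{a,b} + 0)) + (b.a.c.X)\{a}) + ((b.(rec X. b.(a.b.X + ((b.X)\{a,b} + 0)) + (b.a.c.X)\{a}))\{a,b} + 0) ⊢ —a→ m3
  m3 = b.(rec X. b.(a.b.X + ((b.X)\{a,b} + 0)) + (b.a.c.X)\{a}) ⊢ —b→ m0
Reachable graph of Q (4 states):
  n0 = rec X. b.(a.b.X + (b.X)\{a,b}) + (b.a.c.X)\{a} ⊢ —b→ n1, —b→ n2
  n1 = (a.c.(rec X. b.(a.b.X + (b.X)\{a,b}) + (b.a.c.X)\{a}))\{a} ⊢ ∅
  n2 = a.b.(rec X. b.(a.b.X + (b.X)\{a,b}) + (b.a.c.X)\{a}) + (b.(rec X. b.(a.b.X + (b.X)\{a,b}) + (b.a.c.X)\{a}))\{a,b} ⊢ —a→ n3
  n3 = b.(rec X. b.(a.b.X + (b.X)\{a,b}) + (b.a.c.X)\{a}) ⊢ —b→ n0
Coarsest stable partition (strong bisimilarity classes):
  B0 = {m0, n0}
  B1 = {m1, n1}
  B2 = {m2, n2}
  B3 = {m3, n3}
m0 ∈ B0, n0 ∈ B0 → same block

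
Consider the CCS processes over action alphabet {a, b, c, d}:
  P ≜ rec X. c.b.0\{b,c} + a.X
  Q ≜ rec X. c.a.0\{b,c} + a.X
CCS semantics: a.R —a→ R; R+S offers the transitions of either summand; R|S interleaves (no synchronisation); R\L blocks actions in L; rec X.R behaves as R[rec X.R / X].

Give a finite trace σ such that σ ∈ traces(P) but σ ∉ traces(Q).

P's transition system — 3 states:
  m0 = rec X. c.b.0\{b,c} + a.X | --a--▸ m0, --c--▸ m1
  m1 = b.0\{b,c} | --b--▸ m2
  m2 = 0\{b,c} | (no moves)
Q's transition system — 3 states:
  n0 = rec X. c.a.0\{b,c} + a.X | --a--▸ n0, --c--▸ n1
  n1 = a.0\{b,c} | --a--▸ n2
  n2 = 0\{b,c} | (no moves)
Executing cb from P (initial set {m0}):
  [1] c ⇒ {m1}
  [2] b ⇒ {m2}
  P completes σ.
Executing cb from Q (initial set {n0}):
  [1] c ⇒ {n1}
  [2] b ⇒ ∅  — Q cannot continue

cb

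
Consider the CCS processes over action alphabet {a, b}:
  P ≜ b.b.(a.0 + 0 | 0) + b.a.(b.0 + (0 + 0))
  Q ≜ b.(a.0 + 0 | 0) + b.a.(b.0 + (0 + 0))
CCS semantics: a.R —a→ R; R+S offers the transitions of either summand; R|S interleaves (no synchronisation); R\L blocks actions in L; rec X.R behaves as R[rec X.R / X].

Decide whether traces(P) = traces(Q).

LTS(P): 6 reachable states
  u0 = b.b.(a.0 + 0 | 0) + b.a.(b.0 + (0 + 0)) → ··b··> u1, ··b··> u2
  u1 = a.(b.0 + (0 + 0)) → ··a··> u3
  u2 = b.(a.0 + 0 | 0) → ··b··> u4
  u3 = b.0 + (0 + 0) → ··b··> u5
  u4 = a.0 + 0 | 0 → ··a··> u5
  u5 = 0 → ∅
LTS(Q): 5 reachable states
  v0 = b.(a.0 + 0 | 0) + b.a.(b.0 + (0 + 0)) → ··b··> v1, ··b··> v2
  v1 = a.(b.0 + (0 + 0)) → ··a··> v3
  v2 = a.0 + 0 | 0 → ··a··> v4
  v3 = b.0 + (0 + 0) → ··b··> v4
  v4 = 0 → ∅
Executing bb from P (initial set {u0}):
  after b @ step 1: {u1, u2}
  after b @ step 2: {u4}
  ✓ P
Executing bb from Q (initial set {v0}):
  after b @ step 1: {v1, v2}
  after b @ step 2: ∅  — Q cannot continue

traces(P) ≠ traces(Q) — witness ⟨bb⟩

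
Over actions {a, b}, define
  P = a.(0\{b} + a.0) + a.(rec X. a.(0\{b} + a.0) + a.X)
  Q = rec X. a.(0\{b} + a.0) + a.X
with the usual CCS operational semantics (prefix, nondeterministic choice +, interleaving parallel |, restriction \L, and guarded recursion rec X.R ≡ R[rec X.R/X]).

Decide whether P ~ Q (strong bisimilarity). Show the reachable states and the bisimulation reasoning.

P's transition system — 4 states:
  p0 = a.(0\{b} + a.0) + a.(rec X. a.(0\{b} + a.0) + a.X) | =a=> p1, =a=> p2
  p1 = 0\{b} + a.0 | =a=> p3
  p2 = rec X. a.(0\{b} + a.0) + a.X | =a=> p1, =a=> p2
  p3 = 0 | deadlocked
Q's transition system — 3 states:
  q0 = rec X. a.(0\{b} + a.0) + a.X | =a=> q0, =a=> q1
  q1 = 0\{b} + a.0 | =a=> q2
  q2 = 0 | deadlocked
Partition-refinement fixed point:
  B0 = {p0, p2, q0}
  B1 = {p1, q1}
  B2 = {p3, q2}
p0 ∈ B0, q0 ∈ B0 → same block

bisimilar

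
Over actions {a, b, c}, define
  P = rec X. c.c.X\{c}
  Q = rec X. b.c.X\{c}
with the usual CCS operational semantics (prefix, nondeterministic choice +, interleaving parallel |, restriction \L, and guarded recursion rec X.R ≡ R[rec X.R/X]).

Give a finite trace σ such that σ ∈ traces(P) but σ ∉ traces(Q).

c

P's transition system — 3 states:
  u0 = rec X. c.c.X\{c} has moves -c-> u1
  u1 = c.(rec X. c.c.X\{c})\{c} has moves -c-> u2
  u2 = (rec X. c.c.X\{c})\{c} has moves deadlocked
Q's transition system — 4 states:
  v0 = rec X. b.c.X\{c} has moves -b-> v1
  v1 = c.(rec X. b.c.X\{c})\{c} has moves -c-> v2
  v2 = (rec X. b.c.X\{c})\{c} has moves -b-> v3
  v3 = (c.(rec X. b.c.X\{c})\{c})\{c} has moves deadlocked
Trace ⟨c⟩ through P, begin at {u0}:
  [1] c ⇒ {u1}
  P completes σ.
Trace ⟨c⟩ through Q, begin at {v0}:
  [1] c ⇒ ∅ (Q stuck)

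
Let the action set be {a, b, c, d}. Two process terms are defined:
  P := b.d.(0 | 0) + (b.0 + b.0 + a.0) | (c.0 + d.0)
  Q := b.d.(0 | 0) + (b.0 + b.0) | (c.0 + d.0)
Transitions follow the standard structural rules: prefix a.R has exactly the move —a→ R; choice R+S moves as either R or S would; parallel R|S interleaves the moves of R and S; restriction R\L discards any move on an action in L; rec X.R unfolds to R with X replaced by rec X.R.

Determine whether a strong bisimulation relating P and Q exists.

NO

Reachable graph of P (5 states):
  m0 = b.d.(0 | 0) + (b.0 + b.0 + a.0) | (c.0 + d.0) :: -a-> m1, -b-> m1, -b-> m2, -c-> m3, -d-> m3
  m1 = 0 | (c.0 + d.0) :: -c-> m4, -d-> m4
  m2 = d.(0 | 0) :: -d-> m4
  m3 = (b.0 + b.0 + a.0) | 0 :: -a-> m4, -b-> m4
  m4 = 0 | 0 :: stopped
Reachable graph of Q (5 states):
  n0 = b.d.(0 | 0) + (b.0 + b.0) | (c.0 + d.0) :: -b-> n1, -b-> n2, -c-> n3, -d-> n3
  n1 = 0 | (c.0 + d.0) :: -c-> n4, -d-> n4
  n2 = d.(0 | 0) :: -d-> n4
  n3 = (b.0 + b.0) | 0 :: -b-> n4
  n4 = 0 | 0 :: stopped
Coarsest stable partition (strong bisimilarity classes):
  B0 = {m0}
  B1 = {m3}
  B2 = {m4, n4}
  B3 = {m2, n2}
  B4 = {m1, n1}
  B5 = {n0}
  B6 = {n3}
m0 ∈ B0, n0 ∈ B5 → different blocks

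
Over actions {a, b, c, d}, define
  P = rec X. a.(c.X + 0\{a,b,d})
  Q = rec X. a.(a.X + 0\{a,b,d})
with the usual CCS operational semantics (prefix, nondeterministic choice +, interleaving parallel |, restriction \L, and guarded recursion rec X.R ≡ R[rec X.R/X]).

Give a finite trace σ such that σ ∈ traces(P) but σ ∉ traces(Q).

ac

Reachable graph of P (2 states):
  m0 = rec X. a.(c.X + 0\{a,b,d}) | =a=> m1
  m1 = c.(rec X. a.(c.X + 0\{a,b,d})) + 0\{a,b,d} | =c=> m0
Reachable graph of Q (2 states):
  n0 = rec X. a.(a.X + 0\{a,b,d}) | =a=> n1
  n1 = a.(rec X. a.(a.X + 0\{a,b,d})) + 0\{a,b,d} | =a=> n0
Trace ⟨ac⟩ through P, begin at {m0}:
  step 1 (a): {m1}
  step 2 (c): {m0}
  P completes σ.
Trace ⟨ac⟩ through Q, begin at {n0}:
  step 1 (a): {n1}
  step 2 (c): ∅ (Q stuck)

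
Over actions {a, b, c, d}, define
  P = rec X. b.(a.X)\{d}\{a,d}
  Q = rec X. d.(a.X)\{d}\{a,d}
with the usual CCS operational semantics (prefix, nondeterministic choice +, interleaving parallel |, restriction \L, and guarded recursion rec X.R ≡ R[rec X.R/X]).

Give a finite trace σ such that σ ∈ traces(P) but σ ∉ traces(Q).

Reachable graph of P (2 states):
  p0 = rec X. b.(a.X)\{d}\{a,d} → =b=> p1
  p1 = (a.(rec X. b.(a.X)\{d}\{a,d}))\{d}\{a,d} → ∅
Reachable graph of Q (2 states):
  q0 = rec X. d.(a.X)\{d}\{a,d} → =d=> q1
  q1 = (a.(rec X. d.(a.X)\{d}\{a,d}))\{d}\{a,d} → ∅
Run σ = ⟨b⟩ on P: start {p0}
  [1] b ⇒ {p1}
  — P admits the full trace.
Run σ = ⟨b⟩ on Q: start {q0}
  [1] b ⇒ ∅  — Q cannot continue

b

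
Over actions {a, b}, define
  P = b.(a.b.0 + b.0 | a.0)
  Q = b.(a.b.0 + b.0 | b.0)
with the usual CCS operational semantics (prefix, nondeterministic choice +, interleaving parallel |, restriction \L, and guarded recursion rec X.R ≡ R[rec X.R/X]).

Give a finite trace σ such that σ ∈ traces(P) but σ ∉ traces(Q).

bba

Reachable graph of P (7 states):
  m0 = b.(a.b.0 + b.0 | a.0) ⊢ --b--▸ m1
  m1 = a.b.0 + b.0 | a.0 ⊢ --a--▸ m2, --a--▸ m3, --b--▸ m4
  m2 = b.0 ⊢ --b--▸ m5
  m3 = b.0 | 0 ⊢ --b--▸ m6
  m4 = 0 | a.0 ⊢ --a--▸ m6
  m5 = 0 ⊢ ∅
  m6 = 0 | 0 ⊢ ∅
Reachable graph of Q (7 states):
  n0 = b.(a.b.0 + b.0 | b.0) ⊢ --b--▸ n1
  n1 = a.b.0 + b.0 | b.0 ⊢ --a--▸ n2, --b--▸ n3, --b--▸ n4
  n2 = b.0 ⊢ --b--▸ n5
  n3 = 0 | b.0 ⊢ --b--▸ n6
  n4 = b.0 | 0 ⊢ --b--▸ n6
  n5 = 0 ⊢ ∅
  n6 = 0 | 0 ⊢ ∅
Trace ⟨bba⟩ through P, begin at {m0}:
  step 1 (b): {m1}
  step 2 (b): {m4}
  step 3 (a): {m6}
  P completes σ.
Trace ⟨bba⟩ through Q, begin at {n0}:
  step 1 (b): {n1}
  step 2 (b): {n3, n4}
  step 3 (a): no successor for Q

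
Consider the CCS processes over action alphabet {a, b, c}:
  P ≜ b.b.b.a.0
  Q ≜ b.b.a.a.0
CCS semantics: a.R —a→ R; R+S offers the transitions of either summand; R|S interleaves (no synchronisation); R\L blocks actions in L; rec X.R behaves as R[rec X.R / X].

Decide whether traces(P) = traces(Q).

LTS(P): 5 reachable states
  s0 = b.b.b.a.0 | =b=> s1
  s1 = b.b.a.0 | =b=> s2
  s2 = b.a.0 | =b=> s3
  s3 = a.0 | =a=> s4
  s4 = 0 | (no moves)
LTS(Q): 5 reachable states
  t0 = b.b.a.a.0 | =b=> t1
  t1 = b.a.a.0 | =b=> t2
  t2 = a.a.0 | =a=> t3
  t3 = a.0 | =a=> t4
  t4 = 0 | (no moves)
Run σ = ⟨bbb⟩ on P: start {s0}
  step 1 (b): {s1}
  step 2 (b): {s2}
  step 3 (b): {s3}
  P completes σ.
Run σ = ⟨bbb⟩ on Q: start {t0}
  step 1 (b): {t1}
  step 2 (b): {t2}
  step 3 (b): ∅  — Q cannot continue

trace-distinct — witness ⟨bbb⟩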